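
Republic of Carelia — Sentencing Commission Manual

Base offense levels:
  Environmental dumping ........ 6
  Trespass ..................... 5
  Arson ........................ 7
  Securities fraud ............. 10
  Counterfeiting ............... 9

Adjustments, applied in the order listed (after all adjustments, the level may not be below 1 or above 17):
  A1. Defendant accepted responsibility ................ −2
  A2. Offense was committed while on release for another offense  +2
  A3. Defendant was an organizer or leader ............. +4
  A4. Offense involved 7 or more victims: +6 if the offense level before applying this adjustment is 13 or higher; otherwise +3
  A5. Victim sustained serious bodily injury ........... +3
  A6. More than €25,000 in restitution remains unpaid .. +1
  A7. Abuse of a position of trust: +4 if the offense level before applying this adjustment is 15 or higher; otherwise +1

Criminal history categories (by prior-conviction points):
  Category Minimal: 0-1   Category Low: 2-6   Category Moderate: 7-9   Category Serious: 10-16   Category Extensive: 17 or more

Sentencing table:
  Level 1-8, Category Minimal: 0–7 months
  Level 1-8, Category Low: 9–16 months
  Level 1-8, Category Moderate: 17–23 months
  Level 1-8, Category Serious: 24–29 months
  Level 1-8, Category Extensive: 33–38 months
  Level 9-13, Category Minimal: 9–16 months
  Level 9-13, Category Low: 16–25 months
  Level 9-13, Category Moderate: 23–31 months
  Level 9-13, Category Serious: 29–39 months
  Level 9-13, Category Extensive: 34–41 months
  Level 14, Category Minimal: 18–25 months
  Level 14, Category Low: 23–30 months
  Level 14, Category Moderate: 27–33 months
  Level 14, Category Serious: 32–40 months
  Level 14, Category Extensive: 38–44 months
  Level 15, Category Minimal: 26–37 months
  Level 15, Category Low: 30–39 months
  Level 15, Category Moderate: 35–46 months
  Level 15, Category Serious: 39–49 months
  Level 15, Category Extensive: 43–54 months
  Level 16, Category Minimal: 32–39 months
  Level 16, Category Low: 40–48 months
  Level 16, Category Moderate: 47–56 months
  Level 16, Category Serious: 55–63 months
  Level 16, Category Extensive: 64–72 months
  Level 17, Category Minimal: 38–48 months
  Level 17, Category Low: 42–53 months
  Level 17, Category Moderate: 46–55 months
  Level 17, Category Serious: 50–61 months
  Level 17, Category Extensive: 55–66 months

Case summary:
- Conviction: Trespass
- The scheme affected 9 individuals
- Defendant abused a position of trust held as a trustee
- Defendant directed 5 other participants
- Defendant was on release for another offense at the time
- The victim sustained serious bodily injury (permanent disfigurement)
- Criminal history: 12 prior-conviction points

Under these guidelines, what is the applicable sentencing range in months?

50-61 months

Base offense level for trespass: 5.
A1 does not apply.
A2 applies: 5 + 2 = 7.
A3 applies: 7 + 4 = 11.
A4 applies (level before this adjustment is 11 < 13, so +3): 11 + 3 = 14.
A5 applies: 14 + 3 = 17.
A6 does not apply.
A7 applies (level before this adjustment is 17 ≥ 15, so +4): 17 + 4 = 21.
Level 21 exceeds the maximum of 17; capped at 17.
Final offense level: 17.
Criminal history: 12 prior points → Category Serious (10-16).
Level 17 falls in the 17 band.
Grid: Level 17 × Category Serious = 50-61 months.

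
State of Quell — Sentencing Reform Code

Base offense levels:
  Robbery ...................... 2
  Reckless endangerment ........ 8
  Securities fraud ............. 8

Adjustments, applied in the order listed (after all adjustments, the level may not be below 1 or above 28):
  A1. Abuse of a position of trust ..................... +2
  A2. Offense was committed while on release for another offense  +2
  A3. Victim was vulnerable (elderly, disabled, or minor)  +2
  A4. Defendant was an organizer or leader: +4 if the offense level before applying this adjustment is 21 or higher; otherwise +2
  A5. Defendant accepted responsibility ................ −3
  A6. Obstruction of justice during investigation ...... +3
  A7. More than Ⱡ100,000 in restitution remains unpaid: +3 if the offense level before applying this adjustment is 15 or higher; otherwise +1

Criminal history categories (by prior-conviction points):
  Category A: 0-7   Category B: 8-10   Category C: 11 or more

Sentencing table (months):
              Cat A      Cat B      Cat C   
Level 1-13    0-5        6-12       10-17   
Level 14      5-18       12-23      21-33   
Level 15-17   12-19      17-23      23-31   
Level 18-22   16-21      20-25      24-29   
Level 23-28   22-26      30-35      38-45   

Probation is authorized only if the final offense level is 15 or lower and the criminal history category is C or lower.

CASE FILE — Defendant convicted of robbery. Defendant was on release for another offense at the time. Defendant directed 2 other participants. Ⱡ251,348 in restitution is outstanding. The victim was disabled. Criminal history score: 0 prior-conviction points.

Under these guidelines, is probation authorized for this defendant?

Base offense level for robbery: 2.
A1 does not apply.
A2 applies: 2 + 2 = 4.
A3 applies: 4 + 2 = 6.
A4 applies (level before this adjustment is 6 < 21, so +2): 6 + 2 = 8.
A5 does not apply.
A6 does not apply.
A7 applies (level before this adjustment is 8 < 15, so +1): 8 + 1 = 9.
Final offense level: 9.
Criminal history: 0 prior points → Category A (0-7).
Level 9 falls in the 1-13 band.
Grid: Level 1-13 × Category A = 0-5 months.
Probation check: level 9 ≤ 15 and category A ≤ C → eligible.

Yes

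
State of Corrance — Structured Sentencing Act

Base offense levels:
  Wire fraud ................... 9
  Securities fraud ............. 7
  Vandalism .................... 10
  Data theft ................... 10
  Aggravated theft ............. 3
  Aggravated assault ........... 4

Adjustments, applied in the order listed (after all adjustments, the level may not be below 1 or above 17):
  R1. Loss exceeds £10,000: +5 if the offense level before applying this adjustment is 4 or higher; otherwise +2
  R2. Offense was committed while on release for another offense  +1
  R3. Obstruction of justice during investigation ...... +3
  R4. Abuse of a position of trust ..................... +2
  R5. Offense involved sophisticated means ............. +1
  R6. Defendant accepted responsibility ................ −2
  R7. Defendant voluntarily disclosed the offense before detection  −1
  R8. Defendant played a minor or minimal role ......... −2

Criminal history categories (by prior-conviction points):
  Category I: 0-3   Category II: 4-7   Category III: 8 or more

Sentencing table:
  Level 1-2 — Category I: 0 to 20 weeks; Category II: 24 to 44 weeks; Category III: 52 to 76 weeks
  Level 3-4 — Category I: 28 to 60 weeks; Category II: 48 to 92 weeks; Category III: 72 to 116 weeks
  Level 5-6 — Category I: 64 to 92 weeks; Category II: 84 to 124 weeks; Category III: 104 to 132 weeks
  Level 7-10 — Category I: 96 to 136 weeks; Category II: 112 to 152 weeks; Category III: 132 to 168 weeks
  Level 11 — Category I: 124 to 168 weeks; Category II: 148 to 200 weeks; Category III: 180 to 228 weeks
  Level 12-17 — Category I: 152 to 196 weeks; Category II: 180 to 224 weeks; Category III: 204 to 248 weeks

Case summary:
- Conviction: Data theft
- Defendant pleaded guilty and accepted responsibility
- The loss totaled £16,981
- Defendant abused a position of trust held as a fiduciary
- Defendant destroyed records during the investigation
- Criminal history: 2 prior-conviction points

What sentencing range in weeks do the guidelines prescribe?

Base offense level for data theft: 10.
R1 applies (level before this adjustment is 10 ≥ 4, so +5): 10 + 5 = 15.
R2 does not apply.
R3 applies: 15 + 3 = 18.
R4 applies: 18 + 2 = 20.
R6 applies: 20 − 2 = 18.
R7 does not apply.
R8 does not apply.
Level 18 exceeds the maximum of 17; capped at 17.
Final offense level: 17.
Criminal history: 2 prior points → Category I (0-3).
Level 17 falls in the 12-17 band.
Grid: Level 12-17 × Category I = 152-196 weeks.

152-196 weeks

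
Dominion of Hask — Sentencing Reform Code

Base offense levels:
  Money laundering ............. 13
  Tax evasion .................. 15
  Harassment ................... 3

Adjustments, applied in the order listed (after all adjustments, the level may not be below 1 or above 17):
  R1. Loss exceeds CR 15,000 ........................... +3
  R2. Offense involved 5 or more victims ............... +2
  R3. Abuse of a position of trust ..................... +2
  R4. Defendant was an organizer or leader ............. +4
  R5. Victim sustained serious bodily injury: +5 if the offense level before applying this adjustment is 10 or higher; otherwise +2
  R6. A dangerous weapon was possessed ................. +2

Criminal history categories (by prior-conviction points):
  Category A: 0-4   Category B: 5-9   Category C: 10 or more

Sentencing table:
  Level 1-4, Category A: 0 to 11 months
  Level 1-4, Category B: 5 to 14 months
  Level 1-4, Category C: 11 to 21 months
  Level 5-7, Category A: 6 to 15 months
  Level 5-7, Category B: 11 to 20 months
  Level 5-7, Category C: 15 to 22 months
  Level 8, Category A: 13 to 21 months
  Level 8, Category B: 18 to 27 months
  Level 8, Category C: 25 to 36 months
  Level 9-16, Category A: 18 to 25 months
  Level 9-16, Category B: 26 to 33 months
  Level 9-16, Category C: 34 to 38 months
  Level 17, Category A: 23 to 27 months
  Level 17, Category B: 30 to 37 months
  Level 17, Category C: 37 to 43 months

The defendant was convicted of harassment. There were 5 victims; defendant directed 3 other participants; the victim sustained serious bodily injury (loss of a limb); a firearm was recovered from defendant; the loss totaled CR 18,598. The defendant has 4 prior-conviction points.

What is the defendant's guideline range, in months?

23-27 months

Base offense level for harassment: 3.
R1 applies: 3 + 3 = 6.
R2 applies: 6 + 2 = 8.
R4 applies: 8 + 4 = 12.
R5 applies (level before this adjustment is 12 ≥ 10, so +5): 12 + 5 = 17.
R6 applies: 17 + 2 = 19.
Level 19 exceeds the maximum of 17; capped at 17.
Final offense level: 17.
Criminal history: 4 prior points → Category A (0-4).
Level 17 falls in the 17 band.
Grid: Level 17 × Category A = 23-27 months.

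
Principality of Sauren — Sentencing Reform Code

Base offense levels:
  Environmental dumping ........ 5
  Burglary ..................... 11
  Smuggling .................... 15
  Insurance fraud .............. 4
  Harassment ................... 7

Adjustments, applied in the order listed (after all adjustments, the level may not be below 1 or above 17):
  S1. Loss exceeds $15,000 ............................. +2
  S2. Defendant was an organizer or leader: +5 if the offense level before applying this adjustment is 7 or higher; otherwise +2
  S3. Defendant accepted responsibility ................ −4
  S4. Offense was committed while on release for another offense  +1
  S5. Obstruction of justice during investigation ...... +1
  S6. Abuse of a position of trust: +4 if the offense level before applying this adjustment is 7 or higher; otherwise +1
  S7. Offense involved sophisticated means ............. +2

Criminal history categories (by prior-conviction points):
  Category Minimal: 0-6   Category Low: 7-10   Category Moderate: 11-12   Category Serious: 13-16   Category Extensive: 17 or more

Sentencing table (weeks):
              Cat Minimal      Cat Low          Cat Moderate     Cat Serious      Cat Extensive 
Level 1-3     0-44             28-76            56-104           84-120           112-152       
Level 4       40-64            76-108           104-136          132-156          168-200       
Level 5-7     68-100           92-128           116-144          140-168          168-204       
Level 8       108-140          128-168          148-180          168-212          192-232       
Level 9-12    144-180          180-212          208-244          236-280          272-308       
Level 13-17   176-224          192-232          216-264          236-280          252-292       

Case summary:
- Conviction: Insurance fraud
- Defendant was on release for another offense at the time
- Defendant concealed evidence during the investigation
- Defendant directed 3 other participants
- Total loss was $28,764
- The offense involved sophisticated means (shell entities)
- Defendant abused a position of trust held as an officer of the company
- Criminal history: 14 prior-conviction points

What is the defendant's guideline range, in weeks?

236-280 weeks

Base offense level for insurance fraud: 4.
S1 applies: 4 + 2 = 6.
S2 applies (level before this adjustment is 6 < 7, so +2): 6 + 2 = 8.
S4 applies: 8 + 1 = 9.
S5 applies: 9 + 1 = 10.
S6 applies (level before this adjustment is 10 ≥ 7, so +4): 10 + 4 = 14.
S7 applies: 14 + 2 = 16.
Final offense level: 16.
Criminal history: 14 prior points → Category Serious (13-16).
Level 16 falls in the 13-17 band.
Grid: Level 13-17 × Category Serious = 236-280 weeks.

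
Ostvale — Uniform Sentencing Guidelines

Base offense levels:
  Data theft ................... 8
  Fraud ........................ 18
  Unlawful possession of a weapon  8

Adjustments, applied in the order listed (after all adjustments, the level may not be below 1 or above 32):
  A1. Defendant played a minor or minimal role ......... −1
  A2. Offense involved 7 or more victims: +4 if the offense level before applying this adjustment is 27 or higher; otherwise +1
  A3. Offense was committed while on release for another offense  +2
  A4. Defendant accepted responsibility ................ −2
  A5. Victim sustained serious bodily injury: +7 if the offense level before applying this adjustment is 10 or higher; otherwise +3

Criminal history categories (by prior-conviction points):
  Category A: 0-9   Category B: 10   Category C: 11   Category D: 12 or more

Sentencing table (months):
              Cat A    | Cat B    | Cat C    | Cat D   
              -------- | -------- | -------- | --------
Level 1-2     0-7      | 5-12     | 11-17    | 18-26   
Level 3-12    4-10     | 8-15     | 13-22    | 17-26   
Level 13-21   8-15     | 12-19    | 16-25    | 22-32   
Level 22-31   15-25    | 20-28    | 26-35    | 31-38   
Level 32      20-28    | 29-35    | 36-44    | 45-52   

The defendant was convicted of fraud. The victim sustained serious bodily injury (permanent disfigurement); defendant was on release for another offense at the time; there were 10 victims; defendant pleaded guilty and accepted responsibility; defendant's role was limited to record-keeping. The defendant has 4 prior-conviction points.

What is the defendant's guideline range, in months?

15-25 months

Base offense level for fraud: 18.
A1 applies: 18 − 1 = 17.
A2 applies (level before this adjustment is 17 < 27, so +1): 17 + 1 = 18.
A3 applies: 18 + 2 = 20.
A4 applies: 20 − 2 = 18.
A5 applies (level before this adjustment is 18 ≥ 10, so +7): 18 + 7 = 25.
Final offense level: 25.
Criminal history: 4 prior points → Category A (0-9).
Level 25 falls in the 22-31 band.
Grid: Level 22-31 × Category A = 15-25 months.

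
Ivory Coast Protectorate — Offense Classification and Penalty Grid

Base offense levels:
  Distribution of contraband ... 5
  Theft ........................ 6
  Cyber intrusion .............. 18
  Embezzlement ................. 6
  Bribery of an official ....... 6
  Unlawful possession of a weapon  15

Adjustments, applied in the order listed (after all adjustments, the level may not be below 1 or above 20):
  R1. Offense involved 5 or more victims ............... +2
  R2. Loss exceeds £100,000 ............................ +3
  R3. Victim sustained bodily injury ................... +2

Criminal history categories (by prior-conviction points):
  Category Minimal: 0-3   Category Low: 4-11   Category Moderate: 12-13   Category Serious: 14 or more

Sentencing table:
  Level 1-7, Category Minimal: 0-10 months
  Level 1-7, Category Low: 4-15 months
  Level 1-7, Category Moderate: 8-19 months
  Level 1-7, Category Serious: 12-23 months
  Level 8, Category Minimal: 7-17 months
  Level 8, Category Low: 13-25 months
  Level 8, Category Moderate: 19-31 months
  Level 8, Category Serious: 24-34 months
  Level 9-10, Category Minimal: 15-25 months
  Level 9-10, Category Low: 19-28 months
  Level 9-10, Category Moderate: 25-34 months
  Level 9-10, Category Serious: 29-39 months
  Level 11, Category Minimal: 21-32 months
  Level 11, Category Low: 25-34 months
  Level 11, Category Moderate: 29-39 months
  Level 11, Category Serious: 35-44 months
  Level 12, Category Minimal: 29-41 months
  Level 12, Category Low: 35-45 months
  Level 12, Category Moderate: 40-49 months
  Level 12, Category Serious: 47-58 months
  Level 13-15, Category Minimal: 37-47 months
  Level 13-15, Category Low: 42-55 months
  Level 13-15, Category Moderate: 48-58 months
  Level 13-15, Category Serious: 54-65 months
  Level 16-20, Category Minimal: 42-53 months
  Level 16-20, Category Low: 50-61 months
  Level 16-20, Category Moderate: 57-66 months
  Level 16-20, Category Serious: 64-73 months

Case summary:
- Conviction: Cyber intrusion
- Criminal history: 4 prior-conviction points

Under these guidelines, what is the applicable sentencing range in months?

Base offense level for cyber intrusion: 18.
Final offense level: 18.
Criminal history: 4 prior points → Category Low (4-11).
Level 18 falls in the 16-20 band.
Grid: Level 16-20 × Category Low = 50-61 months.

50-61 months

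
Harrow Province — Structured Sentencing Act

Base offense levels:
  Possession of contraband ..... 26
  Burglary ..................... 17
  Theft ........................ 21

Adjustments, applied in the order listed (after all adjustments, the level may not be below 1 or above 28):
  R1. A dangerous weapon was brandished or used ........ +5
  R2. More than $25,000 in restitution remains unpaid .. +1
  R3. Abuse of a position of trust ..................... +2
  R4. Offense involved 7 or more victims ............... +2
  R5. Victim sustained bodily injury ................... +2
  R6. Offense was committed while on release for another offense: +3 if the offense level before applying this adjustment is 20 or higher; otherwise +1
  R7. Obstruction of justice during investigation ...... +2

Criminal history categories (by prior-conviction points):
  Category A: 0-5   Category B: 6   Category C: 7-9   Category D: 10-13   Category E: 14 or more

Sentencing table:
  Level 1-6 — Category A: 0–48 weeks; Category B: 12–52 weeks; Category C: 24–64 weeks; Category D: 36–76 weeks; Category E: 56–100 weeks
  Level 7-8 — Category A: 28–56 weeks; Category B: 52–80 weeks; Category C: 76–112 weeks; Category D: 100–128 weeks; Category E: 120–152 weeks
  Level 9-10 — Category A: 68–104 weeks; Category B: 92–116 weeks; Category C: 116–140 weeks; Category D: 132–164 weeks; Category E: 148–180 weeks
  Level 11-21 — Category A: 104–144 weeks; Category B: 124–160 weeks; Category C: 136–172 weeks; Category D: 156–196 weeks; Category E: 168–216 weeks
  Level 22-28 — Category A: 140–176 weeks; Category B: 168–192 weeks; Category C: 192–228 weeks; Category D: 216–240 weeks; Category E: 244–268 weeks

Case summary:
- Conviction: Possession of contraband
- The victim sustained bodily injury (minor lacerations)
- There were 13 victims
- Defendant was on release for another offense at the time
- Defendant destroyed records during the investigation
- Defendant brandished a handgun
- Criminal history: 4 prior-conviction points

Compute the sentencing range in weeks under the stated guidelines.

140-176 weeks

Base offense level for possession of contraband: 26.
R1 applies: 26 + 5 = 31.
R2 does not apply.
R4 applies: 31 + 2 = 33.
R5 applies: 33 + 2 = 35.
R6 applies (level before this adjustment is 35 ≥ 20, so +3): 35 + 3 = 38.
R7 applies: 38 + 2 = 40.
Level 40 exceeds the maximum of 28; capped at 28.
Final offense level: 28.
Criminal history: 4 prior points → Category A (0-5).
Level 28 falls in the 22-28 band.
Grid: Level 22-28 × Category A = 140-176 weeks.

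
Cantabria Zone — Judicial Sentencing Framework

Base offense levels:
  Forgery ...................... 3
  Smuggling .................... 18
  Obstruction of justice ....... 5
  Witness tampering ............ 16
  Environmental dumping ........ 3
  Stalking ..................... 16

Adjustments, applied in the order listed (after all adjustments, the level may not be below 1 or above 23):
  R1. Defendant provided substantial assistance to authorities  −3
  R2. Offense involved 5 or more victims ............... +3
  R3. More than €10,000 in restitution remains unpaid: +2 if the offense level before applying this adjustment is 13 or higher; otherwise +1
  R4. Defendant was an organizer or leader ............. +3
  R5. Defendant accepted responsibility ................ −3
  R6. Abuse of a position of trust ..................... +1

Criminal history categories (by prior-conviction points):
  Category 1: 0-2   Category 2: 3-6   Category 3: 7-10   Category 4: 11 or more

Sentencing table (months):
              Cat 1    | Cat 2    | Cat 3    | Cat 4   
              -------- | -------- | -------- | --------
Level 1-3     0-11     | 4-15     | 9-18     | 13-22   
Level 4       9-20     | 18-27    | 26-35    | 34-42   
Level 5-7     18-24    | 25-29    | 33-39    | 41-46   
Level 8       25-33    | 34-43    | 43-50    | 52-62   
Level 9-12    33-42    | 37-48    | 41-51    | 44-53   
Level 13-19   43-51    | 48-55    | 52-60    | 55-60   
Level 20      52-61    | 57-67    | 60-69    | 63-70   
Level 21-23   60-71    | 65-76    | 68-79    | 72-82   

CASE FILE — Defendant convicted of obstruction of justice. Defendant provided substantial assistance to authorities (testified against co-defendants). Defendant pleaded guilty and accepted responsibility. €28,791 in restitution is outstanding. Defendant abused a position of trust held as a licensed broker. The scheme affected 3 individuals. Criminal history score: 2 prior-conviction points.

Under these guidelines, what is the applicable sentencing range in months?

Base offense level for obstruction of justice: 5.
R1 applies: 5 − 3 = 2.
R2 does not apply.
R3 applies (level before this adjustment is 2 < 13, so +1): 2 + 1 = 3.
R5 applies: 3 − 3 = 0.
R6 applies: 0 + 1 = 1.
Final offense level: 1.
Criminal history: 2 prior points → Category 1 (0-2).
Level 1 falls in the 1-3 band.
Grid: Level 1-3 × Category 1 = 0-11 months.

0-11 months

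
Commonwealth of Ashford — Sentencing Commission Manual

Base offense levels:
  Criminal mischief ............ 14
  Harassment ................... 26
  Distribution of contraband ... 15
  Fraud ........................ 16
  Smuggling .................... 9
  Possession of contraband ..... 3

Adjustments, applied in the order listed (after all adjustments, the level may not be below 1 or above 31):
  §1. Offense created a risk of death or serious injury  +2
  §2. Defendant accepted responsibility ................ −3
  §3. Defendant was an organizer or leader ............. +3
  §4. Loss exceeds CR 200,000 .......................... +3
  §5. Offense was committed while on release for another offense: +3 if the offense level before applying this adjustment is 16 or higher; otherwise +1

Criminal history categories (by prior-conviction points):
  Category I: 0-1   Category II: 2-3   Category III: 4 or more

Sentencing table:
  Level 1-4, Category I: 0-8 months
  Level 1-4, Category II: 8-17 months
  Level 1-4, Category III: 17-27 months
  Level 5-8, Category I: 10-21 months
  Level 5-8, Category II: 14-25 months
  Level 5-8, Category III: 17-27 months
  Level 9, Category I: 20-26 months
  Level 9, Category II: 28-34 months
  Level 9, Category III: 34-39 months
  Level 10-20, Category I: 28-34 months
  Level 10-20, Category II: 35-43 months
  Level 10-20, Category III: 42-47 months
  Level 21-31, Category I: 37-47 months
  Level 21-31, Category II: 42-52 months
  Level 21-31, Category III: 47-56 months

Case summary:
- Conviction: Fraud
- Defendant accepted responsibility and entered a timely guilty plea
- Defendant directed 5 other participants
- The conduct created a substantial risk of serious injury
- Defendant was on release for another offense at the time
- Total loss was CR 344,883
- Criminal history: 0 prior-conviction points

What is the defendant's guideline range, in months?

37-47 months

Base offense level for fraud: 16.
§1 applies: 16 + 2 = 18.
§2 applies: 18 − 3 = 15.
§3 applies: 15 + 3 = 18.
§4 applies: 18 + 3 = 21.
§5 applies (level before this adjustment is 21 ≥ 16, so +3): 21 + 3 = 24.
Final offense level: 24.
Criminal history: 0 prior points → Category I (0-1).
Level 24 falls in the 21-31 band.
Grid: Level 21-31 × Category I = 37-47 months.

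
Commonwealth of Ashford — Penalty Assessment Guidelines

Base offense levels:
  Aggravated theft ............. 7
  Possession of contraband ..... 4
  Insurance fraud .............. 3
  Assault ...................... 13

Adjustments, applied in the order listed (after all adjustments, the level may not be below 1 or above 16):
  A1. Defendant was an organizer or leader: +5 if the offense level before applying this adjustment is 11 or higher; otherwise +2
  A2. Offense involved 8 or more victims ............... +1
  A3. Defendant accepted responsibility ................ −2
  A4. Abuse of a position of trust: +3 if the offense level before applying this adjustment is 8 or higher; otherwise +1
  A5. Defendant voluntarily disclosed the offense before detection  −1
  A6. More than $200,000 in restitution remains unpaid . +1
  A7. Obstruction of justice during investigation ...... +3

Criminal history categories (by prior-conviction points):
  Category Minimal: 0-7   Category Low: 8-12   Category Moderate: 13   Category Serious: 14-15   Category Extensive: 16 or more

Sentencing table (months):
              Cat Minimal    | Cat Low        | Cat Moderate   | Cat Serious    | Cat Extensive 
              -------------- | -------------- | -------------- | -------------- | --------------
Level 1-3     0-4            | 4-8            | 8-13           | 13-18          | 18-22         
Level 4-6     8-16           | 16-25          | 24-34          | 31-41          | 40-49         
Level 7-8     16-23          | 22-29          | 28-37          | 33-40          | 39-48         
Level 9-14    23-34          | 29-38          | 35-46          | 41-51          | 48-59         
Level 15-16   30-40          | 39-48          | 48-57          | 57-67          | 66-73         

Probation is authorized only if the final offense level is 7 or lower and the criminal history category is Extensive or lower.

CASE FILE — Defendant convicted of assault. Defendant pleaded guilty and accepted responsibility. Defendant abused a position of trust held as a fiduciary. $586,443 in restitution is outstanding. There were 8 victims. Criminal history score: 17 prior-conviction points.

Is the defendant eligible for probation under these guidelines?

No

Base offense level for assault: 13.
A2 applies: 13 + 1 = 14.
A3 applies: 14 − 2 = 12.
A4 applies (level before this adjustment is 12 ≥ 8, so +3): 12 + 3 = 15.
A5 does not apply.
A6 applies: 15 + 1 = 16.
A7 does not apply.
Final offense level: 16.
Criminal history: 17 prior points → Category Extensive (16+).
Level 16 falls in the 15-16 band.
Grid: Level 15-16 × Category Extensive = 66-73 months.
Probation check: level 16 > 7 and category Extensive ≤ Extensive → not eligible.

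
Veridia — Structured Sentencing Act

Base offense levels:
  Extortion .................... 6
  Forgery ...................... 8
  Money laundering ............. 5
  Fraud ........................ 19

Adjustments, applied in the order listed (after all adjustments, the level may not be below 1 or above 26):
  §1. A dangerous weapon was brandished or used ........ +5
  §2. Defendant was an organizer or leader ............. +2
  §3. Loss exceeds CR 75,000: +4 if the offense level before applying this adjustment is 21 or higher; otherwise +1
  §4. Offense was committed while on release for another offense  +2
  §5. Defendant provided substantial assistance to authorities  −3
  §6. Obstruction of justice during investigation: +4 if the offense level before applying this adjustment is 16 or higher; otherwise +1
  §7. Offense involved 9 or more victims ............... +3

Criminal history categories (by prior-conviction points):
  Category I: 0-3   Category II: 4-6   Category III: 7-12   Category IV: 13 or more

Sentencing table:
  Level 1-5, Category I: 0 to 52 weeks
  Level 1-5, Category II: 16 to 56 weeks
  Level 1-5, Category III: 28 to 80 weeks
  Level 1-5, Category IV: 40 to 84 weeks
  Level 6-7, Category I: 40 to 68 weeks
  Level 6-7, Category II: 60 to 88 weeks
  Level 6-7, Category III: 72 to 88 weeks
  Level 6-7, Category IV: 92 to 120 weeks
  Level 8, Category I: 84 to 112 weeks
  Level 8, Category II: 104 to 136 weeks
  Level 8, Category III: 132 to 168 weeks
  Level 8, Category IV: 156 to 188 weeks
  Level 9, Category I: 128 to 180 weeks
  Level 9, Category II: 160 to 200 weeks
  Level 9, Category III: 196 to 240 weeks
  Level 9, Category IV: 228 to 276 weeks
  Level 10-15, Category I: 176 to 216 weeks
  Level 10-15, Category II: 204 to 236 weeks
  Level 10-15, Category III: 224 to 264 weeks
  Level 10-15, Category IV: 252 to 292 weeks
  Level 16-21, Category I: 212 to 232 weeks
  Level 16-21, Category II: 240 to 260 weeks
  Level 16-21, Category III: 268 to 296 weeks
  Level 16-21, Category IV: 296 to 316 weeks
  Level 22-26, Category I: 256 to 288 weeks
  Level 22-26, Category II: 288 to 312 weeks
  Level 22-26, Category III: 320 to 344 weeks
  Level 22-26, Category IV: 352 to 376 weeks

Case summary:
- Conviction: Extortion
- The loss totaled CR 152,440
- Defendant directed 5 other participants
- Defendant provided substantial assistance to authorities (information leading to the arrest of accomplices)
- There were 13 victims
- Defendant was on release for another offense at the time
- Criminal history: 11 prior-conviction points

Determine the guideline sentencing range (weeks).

224-264 weeks

Base offense level for extortion: 6.
§2 applies: 6 + 2 = 8.
§3 applies (level before this adjustment is 8 < 21, so +1): 8 + 1 = 9.
§4 applies: 9 + 2 = 11.
§5 applies: 11 − 3 = 8.
§7 applies: 8 + 3 = 11.
Final offense level: 11.
Criminal history: 11 prior points → Category III (7-12).
Level 11 falls in the 10-15 band.
Grid: Level 10-15 × Category III = 224-264 weeks.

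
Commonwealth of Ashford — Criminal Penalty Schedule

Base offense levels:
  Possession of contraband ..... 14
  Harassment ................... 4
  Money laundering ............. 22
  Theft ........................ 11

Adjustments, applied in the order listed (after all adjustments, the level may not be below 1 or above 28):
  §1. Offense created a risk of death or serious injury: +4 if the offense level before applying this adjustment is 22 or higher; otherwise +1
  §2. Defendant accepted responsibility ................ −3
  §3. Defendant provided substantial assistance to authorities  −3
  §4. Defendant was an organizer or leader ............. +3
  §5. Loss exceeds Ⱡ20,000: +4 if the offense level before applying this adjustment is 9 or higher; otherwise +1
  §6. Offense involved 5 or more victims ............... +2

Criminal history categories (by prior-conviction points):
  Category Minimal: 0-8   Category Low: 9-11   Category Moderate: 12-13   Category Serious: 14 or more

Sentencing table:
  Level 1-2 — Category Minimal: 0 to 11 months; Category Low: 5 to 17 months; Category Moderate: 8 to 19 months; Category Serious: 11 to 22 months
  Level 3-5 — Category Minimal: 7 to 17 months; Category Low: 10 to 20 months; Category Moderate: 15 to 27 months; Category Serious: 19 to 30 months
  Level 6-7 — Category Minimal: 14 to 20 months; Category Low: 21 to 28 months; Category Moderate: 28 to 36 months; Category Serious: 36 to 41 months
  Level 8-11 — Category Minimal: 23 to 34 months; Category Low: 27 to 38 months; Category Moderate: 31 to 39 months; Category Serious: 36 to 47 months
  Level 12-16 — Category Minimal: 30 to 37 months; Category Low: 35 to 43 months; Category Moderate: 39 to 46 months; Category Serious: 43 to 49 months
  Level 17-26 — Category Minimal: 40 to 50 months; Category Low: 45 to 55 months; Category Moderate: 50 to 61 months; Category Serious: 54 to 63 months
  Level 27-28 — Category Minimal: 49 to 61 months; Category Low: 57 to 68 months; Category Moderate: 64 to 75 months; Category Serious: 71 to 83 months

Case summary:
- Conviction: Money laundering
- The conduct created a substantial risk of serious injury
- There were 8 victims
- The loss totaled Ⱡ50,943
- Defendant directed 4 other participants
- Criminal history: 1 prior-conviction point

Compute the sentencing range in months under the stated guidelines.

Base offense level for money laundering: 22.
§1 applies (level before this adjustment is 22 ≥ 22, so +4): 22 + 4 = 26.
§2 does not apply.
§4 applies: 26 + 3 = 29.
§5 applies (level before this adjustment is 29 ≥ 9, so +4): 29 + 4 = 33.
§6 applies: 33 + 2 = 35.
Level 35 exceeds the maximum of 28; capped at 28.
Final offense level: 28.
Criminal history: 1 prior point → Category Minimal (0-8).
Level 28 falls in the 27-28 band.
Grid: Level 27-28 × Category Minimal = 49-61 months.

49-61 months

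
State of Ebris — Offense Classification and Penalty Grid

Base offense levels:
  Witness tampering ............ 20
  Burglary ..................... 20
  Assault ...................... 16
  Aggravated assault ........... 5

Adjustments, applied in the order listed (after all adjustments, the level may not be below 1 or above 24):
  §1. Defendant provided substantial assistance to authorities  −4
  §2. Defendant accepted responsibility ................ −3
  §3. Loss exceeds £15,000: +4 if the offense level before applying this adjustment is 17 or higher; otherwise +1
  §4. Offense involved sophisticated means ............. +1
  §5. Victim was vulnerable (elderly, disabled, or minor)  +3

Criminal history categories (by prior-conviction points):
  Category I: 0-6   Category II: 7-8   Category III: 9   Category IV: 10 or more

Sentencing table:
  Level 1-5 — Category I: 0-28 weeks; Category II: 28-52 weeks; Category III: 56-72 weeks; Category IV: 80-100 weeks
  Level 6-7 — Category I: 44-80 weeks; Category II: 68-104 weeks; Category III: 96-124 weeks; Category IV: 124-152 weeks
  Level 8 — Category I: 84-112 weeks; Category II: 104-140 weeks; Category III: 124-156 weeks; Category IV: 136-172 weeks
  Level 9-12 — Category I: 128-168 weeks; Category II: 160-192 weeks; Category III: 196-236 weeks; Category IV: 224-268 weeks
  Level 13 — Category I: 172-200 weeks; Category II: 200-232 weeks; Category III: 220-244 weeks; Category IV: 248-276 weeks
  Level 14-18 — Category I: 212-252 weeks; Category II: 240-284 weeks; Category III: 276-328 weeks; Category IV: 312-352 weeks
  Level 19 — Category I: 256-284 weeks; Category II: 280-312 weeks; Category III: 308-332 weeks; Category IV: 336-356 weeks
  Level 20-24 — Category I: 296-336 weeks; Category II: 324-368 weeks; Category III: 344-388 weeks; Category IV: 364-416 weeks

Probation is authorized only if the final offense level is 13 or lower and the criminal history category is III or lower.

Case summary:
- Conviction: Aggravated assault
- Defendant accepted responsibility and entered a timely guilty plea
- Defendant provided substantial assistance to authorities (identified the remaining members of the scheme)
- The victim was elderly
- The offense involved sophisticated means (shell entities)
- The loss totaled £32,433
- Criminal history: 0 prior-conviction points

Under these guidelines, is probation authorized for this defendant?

Yes

Base offense level for aggravated assault: 5.
§1 applies: 5 − 4 = 1.
§2 applies: 1 − 3 = -2.
§3 applies (level before this adjustment is -2 < 17, so +1): -2 + 1 = -1.
§4 applies: -1 + 1 = 0.
§5 applies: 0 + 3 = 3.
Final offense level: 3.
Criminal history: 0 prior points → Category I (0-6).
Level 3 falls in the 1-5 band.
Grid: Level 1-5 × Category I = 0-28 weeks.
Probation check: level 3 ≤ 13 and category I ≤ III → eligible.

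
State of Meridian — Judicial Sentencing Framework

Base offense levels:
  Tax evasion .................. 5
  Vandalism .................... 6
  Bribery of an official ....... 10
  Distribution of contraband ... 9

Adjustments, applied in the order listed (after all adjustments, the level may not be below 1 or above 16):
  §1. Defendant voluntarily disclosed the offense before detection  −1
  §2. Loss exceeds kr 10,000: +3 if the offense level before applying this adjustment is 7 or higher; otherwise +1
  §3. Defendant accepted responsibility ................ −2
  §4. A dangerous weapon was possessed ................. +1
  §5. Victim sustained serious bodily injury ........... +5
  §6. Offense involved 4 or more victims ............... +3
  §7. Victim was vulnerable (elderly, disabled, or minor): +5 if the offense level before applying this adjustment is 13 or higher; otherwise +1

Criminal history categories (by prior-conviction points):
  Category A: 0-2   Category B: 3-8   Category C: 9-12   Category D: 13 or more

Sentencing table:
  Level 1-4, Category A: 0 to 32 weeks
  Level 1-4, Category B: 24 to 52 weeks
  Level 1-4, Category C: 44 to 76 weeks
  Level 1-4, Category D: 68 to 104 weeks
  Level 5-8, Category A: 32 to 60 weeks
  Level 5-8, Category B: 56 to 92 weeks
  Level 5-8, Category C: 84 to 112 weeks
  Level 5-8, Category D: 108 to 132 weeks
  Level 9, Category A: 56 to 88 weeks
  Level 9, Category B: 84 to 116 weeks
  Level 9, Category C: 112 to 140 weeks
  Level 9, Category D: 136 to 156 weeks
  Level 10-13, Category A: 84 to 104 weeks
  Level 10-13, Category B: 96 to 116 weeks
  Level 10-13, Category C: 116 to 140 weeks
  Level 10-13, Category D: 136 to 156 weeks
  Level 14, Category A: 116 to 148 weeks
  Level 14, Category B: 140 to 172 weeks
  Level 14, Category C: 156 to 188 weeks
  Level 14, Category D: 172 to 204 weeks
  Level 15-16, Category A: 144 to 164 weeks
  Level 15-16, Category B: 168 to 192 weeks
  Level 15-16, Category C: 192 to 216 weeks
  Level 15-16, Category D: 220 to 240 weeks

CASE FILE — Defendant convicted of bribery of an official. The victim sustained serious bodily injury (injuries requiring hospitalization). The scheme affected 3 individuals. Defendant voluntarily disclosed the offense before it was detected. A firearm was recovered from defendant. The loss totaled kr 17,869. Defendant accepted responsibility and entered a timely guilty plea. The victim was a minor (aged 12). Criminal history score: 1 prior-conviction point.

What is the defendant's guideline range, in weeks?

144-164 weeks

Base offense level for bribery of an official: 10.
§1 applies: 10 − 1 = 9.
§2 applies (level before this adjustment is 9 ≥ 7, so +3): 9 + 3 = 12.
§3 applies: 12 − 2 = 10.
§4 applies: 10 + 1 = 11.
§5 applies: 11 + 5 = 16.
§7 applies (level before this adjustment is 16 ≥ 13, so +5): 16 + 5 = 21.
Level 21 exceeds the maximum of 16; capped at 16.
Final offense level: 16.
Criminal history: 1 prior point → Category A (0-2).
Level 16 falls in the 15-16 band.
Grid: Level 15-16 × Category A = 144-164 weeks.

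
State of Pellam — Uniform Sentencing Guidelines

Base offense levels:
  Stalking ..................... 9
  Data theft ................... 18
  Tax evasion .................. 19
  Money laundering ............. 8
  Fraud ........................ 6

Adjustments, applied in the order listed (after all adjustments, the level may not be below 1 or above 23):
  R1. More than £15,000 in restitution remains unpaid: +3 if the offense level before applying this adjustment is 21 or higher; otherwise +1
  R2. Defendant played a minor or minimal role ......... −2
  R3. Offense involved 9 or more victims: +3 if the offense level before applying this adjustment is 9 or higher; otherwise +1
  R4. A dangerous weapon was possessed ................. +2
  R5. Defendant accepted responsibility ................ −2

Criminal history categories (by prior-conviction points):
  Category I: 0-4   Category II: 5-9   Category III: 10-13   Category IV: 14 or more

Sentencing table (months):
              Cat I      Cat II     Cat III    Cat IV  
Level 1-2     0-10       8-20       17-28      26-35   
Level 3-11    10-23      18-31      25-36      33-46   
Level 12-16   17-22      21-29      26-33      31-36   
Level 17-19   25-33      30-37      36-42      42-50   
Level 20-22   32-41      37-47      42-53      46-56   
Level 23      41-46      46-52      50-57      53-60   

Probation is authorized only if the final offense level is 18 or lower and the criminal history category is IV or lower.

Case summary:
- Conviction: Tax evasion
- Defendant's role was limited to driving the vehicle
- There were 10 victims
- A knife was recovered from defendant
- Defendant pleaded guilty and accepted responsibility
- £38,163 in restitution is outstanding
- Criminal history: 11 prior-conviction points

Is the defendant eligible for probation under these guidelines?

Base offense level for tax evasion: 19.
R1 applies (level before this adjustment is 19 < 21, so +1): 19 + 1 = 20.
R2 applies: 20 − 2 = 18.
R3 applies (level before this adjustment is 18 ≥ 9, so +3): 18 + 3 = 21.
R4 applies: 21 + 2 = 23.
R5 applies: 23 − 2 = 21.
Final offense level: 21.
Criminal history: 11 prior points → Category III (10-13).
Level 21 falls in the 20-22 band.
Grid: Level 20-22 × Category III = 42-53 months.
Probation check: level 21 > 18 and category III ≤ IV → not eligible.

No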